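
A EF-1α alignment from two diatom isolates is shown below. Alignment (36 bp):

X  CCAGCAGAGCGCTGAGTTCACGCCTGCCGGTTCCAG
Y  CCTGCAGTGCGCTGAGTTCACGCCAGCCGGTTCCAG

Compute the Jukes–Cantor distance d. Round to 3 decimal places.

0.088

The sequences differ at 3 of 36 sites (3, 8, 25), so p = 3/36 ≈ 0.083333.
d = −(3/4) ln(1 − 4p/3) = −0.75 ln(1 − 0.111111) = −0.75 ln(0.888889)
  = −0.75 × (-0.117783) = 0.088337 substitutions/site.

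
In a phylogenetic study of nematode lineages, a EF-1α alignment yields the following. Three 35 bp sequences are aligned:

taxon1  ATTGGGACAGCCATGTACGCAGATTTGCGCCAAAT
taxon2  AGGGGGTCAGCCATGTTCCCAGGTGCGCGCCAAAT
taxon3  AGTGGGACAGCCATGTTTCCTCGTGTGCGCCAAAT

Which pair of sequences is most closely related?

taxon1–taxon2: 8/35 differ, p = 0.229, d = 0.273.
taxon1–taxon3: 8/35 differ, p = 0.229, d = 0.273.
taxon2–taxon3: 6/35 differ, p = 0.171, d = 0.195.
The smallest distance is between taxon2 and taxon3.

taxon2 and taxon3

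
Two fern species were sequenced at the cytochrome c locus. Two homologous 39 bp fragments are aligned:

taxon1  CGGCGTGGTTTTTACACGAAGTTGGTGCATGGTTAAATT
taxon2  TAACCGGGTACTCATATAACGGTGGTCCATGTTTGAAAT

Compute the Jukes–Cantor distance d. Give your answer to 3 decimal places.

The sequences differ at 17 of 39 sites, so p = 17/39 ≈ 0.435897.
d = −(3/4) ln(1 − 4p/3) = −0.75 ln(1 − 0.581196) = −0.75 ln(0.418804)
  = −0.75 × (-0.870352) = 0.652764 substitutions/site.

0.653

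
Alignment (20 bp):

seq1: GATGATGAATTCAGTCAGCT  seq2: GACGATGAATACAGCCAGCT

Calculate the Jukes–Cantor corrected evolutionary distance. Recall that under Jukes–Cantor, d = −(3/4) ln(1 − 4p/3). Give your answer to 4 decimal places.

The sequences differ at 3 of 20 sites (3, 11, 15), so p = 3/20 = 0.15.
d = −(3/4) ln(1 − 4p/3) = −0.75 ln(1 − 0.2) = −0.75 ln(0.8)
  = −0.75 × (-0.223144) = 0.167358 substitutions/site.

0.1674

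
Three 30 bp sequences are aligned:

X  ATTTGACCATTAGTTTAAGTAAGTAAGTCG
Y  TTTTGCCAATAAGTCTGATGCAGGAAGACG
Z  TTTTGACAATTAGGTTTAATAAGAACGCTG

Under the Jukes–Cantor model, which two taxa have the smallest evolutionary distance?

X–Y: 11/30 differ, p = 0.367, d = 0.503.
X–Z: 9/30 differ, p = 0.300, d = 0.383.
Y–Z: 12/30 differ, p = 0.400, d = 0.572.
The smallest distance is between X and Z.

X and Z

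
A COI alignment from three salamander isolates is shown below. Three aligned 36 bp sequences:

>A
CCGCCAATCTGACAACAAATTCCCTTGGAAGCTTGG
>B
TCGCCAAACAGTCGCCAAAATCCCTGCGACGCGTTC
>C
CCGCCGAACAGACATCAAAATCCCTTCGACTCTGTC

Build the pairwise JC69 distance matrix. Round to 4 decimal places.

A–B: 13/36 sites differ → p ≈ 0.361111, d = −0.75 ln(1 − 0.481481) = 0.492584 ≈ 0.4926.
A–C: 11/36 sites differ → p ≈ 0.305556, d = −0.75 ln(1 − 0.407408) = 0.392437 ≈ 0.3924.
B–C: 9/36 sites differ → p = 0.25, d = −0.75 ln(1 − 0.333333) = 0.304098 ≈ 0.3041.

d(A,B) = 0.4926, d(A,C) = 0.3924, d(B,C) = 0.3041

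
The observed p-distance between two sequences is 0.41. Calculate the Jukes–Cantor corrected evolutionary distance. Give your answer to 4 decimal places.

0.5933

d = −(3/4) ln(1 − 4p/3) = −0.75 ln(1 − 0.546667) = −0.75 ln(0.453333)
  = −0.75 × (-0.791128) = 0.593346 substitutions/site.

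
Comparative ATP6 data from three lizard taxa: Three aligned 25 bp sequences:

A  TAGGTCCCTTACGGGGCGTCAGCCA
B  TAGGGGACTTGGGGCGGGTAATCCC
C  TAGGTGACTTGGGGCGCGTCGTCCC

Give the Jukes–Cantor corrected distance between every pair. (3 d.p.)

A–B: 10/25 sites differ → p = 0.4, d = −0.75 ln(1 − 0.533333) = 0.571605 ≈ 0.572.
A–C: 8/25 sites differ → p = 0.32, d = −0.75 ln(1 − 0.426667) = 0.417216 ≈ 0.417.
B–C: 4/25 sites differ → p = 0.16, d = −0.75 ln(1 − 0.213333) = 0.179963 ≈ 0.180.

d(A,B) = 0.572, d(A,C) = 0.417, d(B,C) = 0.180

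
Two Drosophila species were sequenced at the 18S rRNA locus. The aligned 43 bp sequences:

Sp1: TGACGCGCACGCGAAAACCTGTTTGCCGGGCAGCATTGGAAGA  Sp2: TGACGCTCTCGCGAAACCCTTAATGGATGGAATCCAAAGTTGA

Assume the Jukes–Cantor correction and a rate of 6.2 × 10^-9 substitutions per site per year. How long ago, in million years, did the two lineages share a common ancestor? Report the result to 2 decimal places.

The sequences differ at 17 of 43 sites, so p = 17/43 ≈ 0.395349.
d = −(3/4) ln(1 − 4p/3) = −0.75 ln(1 − 0.527132) = −0.75 ln(0.472868)
  = −0.75 × (-0.748939) = 0.561704 substitutions/site.
Under a molecular clock d = 2μt, so t = d/(2μ) = 0.561704 / (2 × 6.2 × 10^-9) = 45.30 million years.

45.30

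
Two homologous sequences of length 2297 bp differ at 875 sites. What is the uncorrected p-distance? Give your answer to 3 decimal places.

0.381

p = 875/2297 = 0.380931… ≈ 0.381 (to 3 d.p.).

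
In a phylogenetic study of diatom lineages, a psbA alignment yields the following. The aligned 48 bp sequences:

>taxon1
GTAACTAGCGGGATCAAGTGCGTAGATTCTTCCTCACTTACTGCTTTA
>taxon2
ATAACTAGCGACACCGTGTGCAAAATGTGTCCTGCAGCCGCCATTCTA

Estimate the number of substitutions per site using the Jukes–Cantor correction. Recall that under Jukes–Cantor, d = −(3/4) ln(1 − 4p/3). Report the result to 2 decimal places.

The sequences differ at 23 of 48 sites, so p = 23/48 ≈ 0.479167.
d = −(3/4) ln(1 − 4p/3) = −0.75 ln(1 − 0.638889) = −0.75 ln(0.361111)
  = −0.75 × (-1.018570) = 0.763928 substitutions/site.

0.76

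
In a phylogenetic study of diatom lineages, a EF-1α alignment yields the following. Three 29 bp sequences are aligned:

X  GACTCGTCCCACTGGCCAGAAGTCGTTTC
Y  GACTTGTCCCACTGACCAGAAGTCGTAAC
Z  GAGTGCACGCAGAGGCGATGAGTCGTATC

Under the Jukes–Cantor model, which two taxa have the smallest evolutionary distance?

X–Y: 4/29 differ, p = 0.138, d = 0.152.
X–Z: 11/29 differ, p = 0.379, d = 0.529.
Y–Z: 12/29 differ, p = 0.414, d = 0.602.
The smallest distance is between X and Y.

X and Y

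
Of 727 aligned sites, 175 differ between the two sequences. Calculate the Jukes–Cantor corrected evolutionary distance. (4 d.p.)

0.2903

p = 175/727 ≈ 0.240715.
d = −(3/4) ln(1 − 4p/3) = −0.75 ln(1 − 0.320953) = −0.75 ln(0.679047)
  = −0.75 × (-0.387065) = 0.290299 substitutions/site.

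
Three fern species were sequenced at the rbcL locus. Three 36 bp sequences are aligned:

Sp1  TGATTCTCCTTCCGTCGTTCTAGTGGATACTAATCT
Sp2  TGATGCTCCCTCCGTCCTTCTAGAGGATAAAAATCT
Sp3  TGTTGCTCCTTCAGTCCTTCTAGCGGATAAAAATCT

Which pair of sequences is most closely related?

Sp1–Sp2: 6/36 differ, p = 0.167, d = 0.188.
Sp1–Sp3: 7/36 differ, p = 0.194, d = 0.225.
Sp2–Sp3: 4/36 differ, p = 0.111, d = 0.120.
The smallest distance is between Sp2 and Sp3.

Sp2 and Sp3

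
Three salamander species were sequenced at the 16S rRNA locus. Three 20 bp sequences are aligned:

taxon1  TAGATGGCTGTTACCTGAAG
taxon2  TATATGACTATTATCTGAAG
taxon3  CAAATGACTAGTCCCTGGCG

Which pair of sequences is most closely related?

taxon1–taxon2: 4/20 differ, p = 0.200, d = 0.233.
taxon1–taxon3: 8/20 differ, p = 0.400, d = 0.572.
taxon2–taxon3: 7/20 differ, p = 0.350, d = 0.471.
The smallest distance is between taxon1 and taxon2.

taxon1 and taxon2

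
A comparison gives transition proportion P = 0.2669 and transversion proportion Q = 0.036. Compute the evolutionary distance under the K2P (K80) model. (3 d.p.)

Under the Kimura two-parameter model, d = −½ ln(1 − 2P − Q) − ¼ ln(1 − 2Q).
1 − 2P − Q = 0.4302, giving −½ ln(0.4302) = 0.421753.
1 − 2Q = 0.928, giving −¼ ln(0.928) = 0.018681.
d = 0.421753 + 0.018681 = 0.440434.

0.440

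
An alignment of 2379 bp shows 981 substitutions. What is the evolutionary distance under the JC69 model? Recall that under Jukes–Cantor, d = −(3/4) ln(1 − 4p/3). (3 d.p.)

0.599

p = 981/2379 ≈ 0.412358.
d = −(3/4) ln(1 − 4p/3) = −0.75 ln(1 − 0.549811) = −0.75 ln(0.450189)
  = −0.75 × (-0.798088) = 0.598566 substitutions/site.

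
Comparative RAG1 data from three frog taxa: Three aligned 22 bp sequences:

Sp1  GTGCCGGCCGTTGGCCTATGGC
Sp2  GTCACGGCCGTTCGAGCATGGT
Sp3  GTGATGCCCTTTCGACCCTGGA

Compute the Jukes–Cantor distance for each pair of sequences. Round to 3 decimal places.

Sp1–Sp2: 7/22 sites differ → p ≈ 0.318182, d = −0.75 ln(1 − 0.424243) = 0.414052 ≈ 0.414.
Sp1–Sp3: 9/22 sites differ → p ≈ 0.409091, d = −0.75 ln(1 − 0.545455) = 0.591344 ≈ 0.591.
Sp2–Sp3: 7/22 sites differ → p ≈ 0.318182, d = −0.75 ln(1 − 0.424243) = 0.414052 ≈ 0.414.

d(Sp1,Sp2) = 0.414, d(Sp1,Sp3) = 0.591, d(Sp2,Sp3) = 0.414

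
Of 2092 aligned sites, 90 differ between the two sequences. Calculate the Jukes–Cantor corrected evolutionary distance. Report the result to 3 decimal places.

0.044

p = 90/2092 ≈ 0.043021.
d = −(3/4) ln(1 − 4p/3) = −0.75 ln(1 − 0.057361) = −0.75 ln(0.942639)
  = −0.75 × (-0.059072) = 0.044304 substitutions/site.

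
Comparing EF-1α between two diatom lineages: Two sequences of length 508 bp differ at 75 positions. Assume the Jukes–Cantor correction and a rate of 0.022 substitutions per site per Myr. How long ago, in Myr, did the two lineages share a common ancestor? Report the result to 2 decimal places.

3.74

p = 75/508 ≈ 0.147638.
d = −(3/4) ln(1 − 4p/3) = −0.75 ln(1 − 0.196851) = −0.75 ln(0.803149)
  = −0.75 × (-0.219215) = 0.164411 substitutions/site.
Under a molecular clock d = 2μt, so t = d/(2μ) = 0.164411 / (2 × 0.022) = 3.74 Myr.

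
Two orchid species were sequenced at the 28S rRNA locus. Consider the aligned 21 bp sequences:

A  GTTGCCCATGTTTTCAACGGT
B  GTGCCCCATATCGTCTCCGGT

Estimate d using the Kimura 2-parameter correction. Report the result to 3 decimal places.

0.441

Of 21 sites, 2 differences are transitions and 5 are transversions, so P = 2/21 ≈ 0.095238 and Q = 5/21 ≈ 0.238095.
Under the Kimura two-parameter model, d = −½ ln(1 − 2P − Q) − ¼ ln(1 − 2Q).
1 − 2P − Q = 0.571429, giving −½ ln(0.571429) = 0.279808.
1 − 2Q = 0.52381, giving −¼ ln(0.52381) = 0.161657.
d = 0.279808 + 0.161657 = 0.441465.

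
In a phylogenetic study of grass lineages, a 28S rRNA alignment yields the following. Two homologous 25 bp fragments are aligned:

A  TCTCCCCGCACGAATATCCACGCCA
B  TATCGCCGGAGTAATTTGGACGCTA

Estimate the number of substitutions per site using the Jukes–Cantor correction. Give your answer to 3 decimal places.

0.490

The sequences differ at 9 of 25 sites (2, 5, 9, 11, 12, 16, 18, 19, 24), so p = 9/25 = 0.36.
d = −(3/4) ln(1 − 4p/3) = −0.75 ln(1 − 0.48) = −0.75 ln(0.52)
  = −0.75 × (-0.653926) = 0.490445 substitutions/site.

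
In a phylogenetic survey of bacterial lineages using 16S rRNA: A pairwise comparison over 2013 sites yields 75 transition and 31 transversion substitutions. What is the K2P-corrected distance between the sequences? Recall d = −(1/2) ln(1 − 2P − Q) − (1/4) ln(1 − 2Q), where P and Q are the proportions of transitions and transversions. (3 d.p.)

0.055

P = 75/2013 ≈ 0.037258 and Q = 31/2013 ≈ 0.0154.
Under the Kimura two-parameter model, d = −½ ln(1 − 2P − Q) − ¼ ln(1 − 2Q).
1 − 2P − Q = 0.910084, giving −½ ln(0.910084) = 0.047109.
1 − 2Q = 0.9692, giving −¼ ln(0.9692) = 0.007821.
d = 0.047109 + 0.007821 = 0.054930.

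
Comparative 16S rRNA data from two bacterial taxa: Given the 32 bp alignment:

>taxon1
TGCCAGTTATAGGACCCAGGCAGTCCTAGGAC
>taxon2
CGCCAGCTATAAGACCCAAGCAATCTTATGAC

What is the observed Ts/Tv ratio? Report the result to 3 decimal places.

Transitions are A↔G and C↔T; transversions are all other mismatches.
Transitions: 6. Transversions: 1.
R = 6/1 = 6.000.

6.000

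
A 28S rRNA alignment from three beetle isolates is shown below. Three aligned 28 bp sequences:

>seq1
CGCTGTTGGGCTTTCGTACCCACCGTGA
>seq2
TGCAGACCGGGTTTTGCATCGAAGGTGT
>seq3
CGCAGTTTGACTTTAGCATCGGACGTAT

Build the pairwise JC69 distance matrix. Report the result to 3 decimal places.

d(seq1,seq2) = 0.724, d(seq1,seq3) = 0.556, d(seq2,seq3) = 0.485

seq1–seq2: 13/28 sites differ → p ≈ 0.464286, d = −0.75 ln(1 − 0.619048) = 0.723811 ≈ 0.724.
seq1–seq3: 11/28 sites differ → p ≈ 0.392857, d = −0.75 ln(1 − 0.523809) = 0.556452 ≈ 0.556.
seq2–seq3: 10/28 sites differ → p ≈ 0.357143, d = −0.75 ln(1 − 0.476191) = 0.484971 ≈ 0.485.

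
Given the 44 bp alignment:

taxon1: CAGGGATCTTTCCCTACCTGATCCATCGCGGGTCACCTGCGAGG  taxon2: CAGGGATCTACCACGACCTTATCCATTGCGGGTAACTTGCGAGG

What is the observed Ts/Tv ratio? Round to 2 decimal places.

Transitions are A↔G and C↔T; transversions are all other mismatches.
Transitions: 3. Transversions: 5.
R = 3/5 = 0.60.

0.60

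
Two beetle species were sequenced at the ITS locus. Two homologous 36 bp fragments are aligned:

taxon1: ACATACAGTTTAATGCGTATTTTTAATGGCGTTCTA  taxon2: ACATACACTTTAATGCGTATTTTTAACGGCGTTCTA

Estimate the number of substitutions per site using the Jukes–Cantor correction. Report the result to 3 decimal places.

0.058

The sequences differ at 2 of 36 sites (8, 27), so p = 2/36 ≈ 0.055556.
d = −(3/4) ln(1 − 4p/3) = −0.75 ln(1 − 0.074075) = −0.75 ln(0.925925)
  = −0.75 × (-0.076962) = 0.057722 substitutions/site.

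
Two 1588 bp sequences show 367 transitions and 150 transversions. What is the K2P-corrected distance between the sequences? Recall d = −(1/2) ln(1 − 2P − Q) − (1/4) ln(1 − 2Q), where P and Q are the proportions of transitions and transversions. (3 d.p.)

0.459

P = 367/1588 ≈ 0.231108 and Q = 150/1588 ≈ 0.094458.
Under the Kimura two-parameter model, d = −½ ln(1 − 2P − Q) − ¼ ln(1 − 2Q).
1 − 2P − Q = 0.443326, giving −½ ln(0.443326) = 0.406725.
1 − 2Q = 0.811084, giving −¼ ln(0.811084) = 0.052346.
d = 0.406725 + 0.052346 = 0.459071.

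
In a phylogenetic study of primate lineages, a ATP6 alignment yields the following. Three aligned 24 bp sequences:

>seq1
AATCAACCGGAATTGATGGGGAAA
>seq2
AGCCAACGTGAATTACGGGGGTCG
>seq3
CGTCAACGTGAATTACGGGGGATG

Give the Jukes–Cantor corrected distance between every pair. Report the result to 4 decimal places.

d(seq1,seq2) = 0.6082, d(seq1,seq3) = 0.5199, d(seq2,seq3) = 0.1885

seq1–seq2: 10/24 sites differ → p ≈ 0.416667, d = −0.75 ln(1 − 0.555556) = 0.608198 ≈ 0.6082.
seq1–seq3: 9/24 sites differ → p = 0.375, d = −0.75 ln(1 − 0.5) = 0.519860 ≈ 0.5199.
seq2–seq3: 4/24 sites differ → p ≈ 0.166667, d = −0.75 ln(1 − 0.222223) = 0.188487 ≈ 0.1885.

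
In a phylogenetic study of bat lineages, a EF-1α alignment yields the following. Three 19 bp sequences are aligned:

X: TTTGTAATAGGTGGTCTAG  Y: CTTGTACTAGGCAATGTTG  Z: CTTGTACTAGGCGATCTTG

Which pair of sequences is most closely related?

Y and Z

X–Y: 7/19 differ, p = 0.368, d = 0.507.
X–Z: 5/19 differ, p = 0.263, d = 0.324.
Y–Z: 2/19 differ, p = 0.105, d = 0.113.
The smallest distance is between Y and Z.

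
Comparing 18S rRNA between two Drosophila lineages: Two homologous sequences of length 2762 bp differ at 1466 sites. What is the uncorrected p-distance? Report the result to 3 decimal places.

p = 1466/2762 = 0.530774… ≈ 0.531 (to 3 d.p.).

0.531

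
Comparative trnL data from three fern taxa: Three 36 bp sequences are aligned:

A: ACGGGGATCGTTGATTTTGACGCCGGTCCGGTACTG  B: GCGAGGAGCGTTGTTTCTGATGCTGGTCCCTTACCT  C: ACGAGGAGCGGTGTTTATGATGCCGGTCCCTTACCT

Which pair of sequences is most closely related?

B and C

A–B: 11/36 differ, p = 0.306, d = 0.392.
A–C: 10/36 differ, p = 0.278, d = 0.347.
B–C: 4/36 differ, p = 0.111, d = 0.120.
The smallest distance is between B and C.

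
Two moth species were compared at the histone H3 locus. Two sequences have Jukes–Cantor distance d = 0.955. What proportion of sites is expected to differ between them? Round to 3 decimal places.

0.540

p = (3/4)(1 − e^(−4d/3)) = 0.75 × (1 − e^(-1.273333)) = 0.75 × (1 − 0.279897) = 0.540077.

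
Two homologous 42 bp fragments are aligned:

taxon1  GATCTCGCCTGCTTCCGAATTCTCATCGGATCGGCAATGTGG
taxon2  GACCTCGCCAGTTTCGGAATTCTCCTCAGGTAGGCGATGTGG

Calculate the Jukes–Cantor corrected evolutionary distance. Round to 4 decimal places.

The sequences differ at 9 of 42 sites (3, 10, 12, 16, 25, 28, 30, 32, 36), so p = 9/42 ≈ 0.214286.
d = −(3/4) ln(1 − 4p/3) = −0.75 ln(1 − 0.285715) = −0.75 ln(0.714285)
  = −0.75 × (-0.336473) = 0.252355 substitutions/site.

0.2524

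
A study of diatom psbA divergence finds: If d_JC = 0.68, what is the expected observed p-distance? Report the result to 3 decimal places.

p = (3/4)(1 − e^(−4d/3)) = 0.75 × (1 − e^(-0.906667)) = 0.75 × (1 − 0.403868) = 0.447099.

0.447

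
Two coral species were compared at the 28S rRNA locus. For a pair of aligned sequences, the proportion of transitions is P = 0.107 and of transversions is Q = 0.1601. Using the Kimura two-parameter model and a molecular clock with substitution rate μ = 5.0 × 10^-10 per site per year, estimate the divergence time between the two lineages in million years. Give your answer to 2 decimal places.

330.77

Under the Kimura two-parameter model, d = −½ ln(1 − 2P − Q) − ¼ ln(1 − 2Q).
1 − 2P − Q = 0.6259, giving −½ ln(0.6259) = 0.234282.
1 − 2Q = 0.6798, giving −¼ ln(0.6798) = 0.096489.
d = 0.234282 + 0.096489 = 0.330771.
Under a molecular clock d = 2μt, so t = d/(2μ) = 0.330771 / (2 × 5.0 × 10^-10) = 330.77 million years.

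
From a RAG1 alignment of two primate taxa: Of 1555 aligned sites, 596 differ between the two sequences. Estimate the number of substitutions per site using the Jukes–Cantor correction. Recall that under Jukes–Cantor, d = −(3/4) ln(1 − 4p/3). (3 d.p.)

p = 596/1555 ≈ 0.38328.
d = −(3/4) ln(1 − 4p/3) = −0.75 ln(1 − 0.51104) = −0.75 ln(0.48896)
  = −0.75 × (-0.715475) = 0.536606 substitutions/site.

0.537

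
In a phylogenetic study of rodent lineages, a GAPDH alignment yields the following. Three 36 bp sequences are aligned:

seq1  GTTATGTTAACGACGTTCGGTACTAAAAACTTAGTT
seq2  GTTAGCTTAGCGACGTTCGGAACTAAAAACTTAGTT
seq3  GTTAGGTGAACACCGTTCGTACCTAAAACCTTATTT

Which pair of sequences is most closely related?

seq1 and seq2

seq1–seq2: 4/36 differ, p = 0.111, d = 0.120.
seq1–seq3: 9/36 differ, p = 0.250, d = 0.304.
seq2–seq3: 9/36 differ, p = 0.250, d = 0.304.
The smallest distance is between seq1 and seq2.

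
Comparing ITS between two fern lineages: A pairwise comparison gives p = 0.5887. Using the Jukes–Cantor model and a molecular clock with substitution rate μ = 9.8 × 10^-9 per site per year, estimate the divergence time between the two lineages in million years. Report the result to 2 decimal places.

d = −(3/4) ln(1 − 4p/3) = −0.75 ln(1 − 0.784933) = −0.75 ln(0.215067)
  = −0.75 × (-1.536806) = 1.152605 substitutions/site.
Under a molecular clock d = 2μt, so t = d/(2μ) = 1.152605 / (2 × 9.8 × 10^-9) = 58.81 million years.

58.81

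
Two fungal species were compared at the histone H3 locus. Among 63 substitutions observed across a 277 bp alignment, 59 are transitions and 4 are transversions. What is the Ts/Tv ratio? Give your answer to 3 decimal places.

R = 59/4 = 14.750.

14.750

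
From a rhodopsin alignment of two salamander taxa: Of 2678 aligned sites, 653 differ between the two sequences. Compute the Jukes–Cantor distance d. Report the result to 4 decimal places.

p = 653/2678 ≈ 0.243839.
d = −(3/4) ln(1 − 4p/3) = −0.75 ln(1 − 0.325119) = −0.75 ln(0.674881)
  = −0.75 × (-0.393219) = 0.294914 substitutions/site.

0.2949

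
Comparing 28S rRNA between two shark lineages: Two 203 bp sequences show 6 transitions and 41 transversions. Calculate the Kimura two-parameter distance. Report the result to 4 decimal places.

0.2806

P = 6/203 ≈ 0.029557 and Q = 41/203 ≈ 0.20197.
Under the Kimura two-parameter model, d = −½ ln(1 − 2P − Q) − ¼ ln(1 − 2Q).
1 − 2P − Q = 0.738916, giving −½ ln(0.738916) = 0.151286.
1 − 2Q = 0.59606, giving −¼ ln(0.59606) = 0.129353.
d = 0.151286 + 0.129353 = 0.280639.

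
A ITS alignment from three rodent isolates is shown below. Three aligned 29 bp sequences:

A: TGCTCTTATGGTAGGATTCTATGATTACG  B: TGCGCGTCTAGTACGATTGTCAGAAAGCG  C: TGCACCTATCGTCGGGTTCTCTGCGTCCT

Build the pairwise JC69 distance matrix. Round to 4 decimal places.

d(A,B) = 0.5285, d(A,C) = 0.4618, d(B,C) = 0.7739

A–B: 11/29 sites differ → p ≈ 0.37931, d = −0.75 ln(1 − 0.505747) = 0.528531 ≈ 0.5285.
A–C: 10/29 sites differ → p ≈ 0.344828, d = −0.75 ln(1 − 0.459771) = 0.461822 ≈ 0.4618.
B–C: 14/29 sites differ → p ≈ 0.482759, d = −0.75 ln(1 − 0.643679) = 0.773942 ≈ 0.7739.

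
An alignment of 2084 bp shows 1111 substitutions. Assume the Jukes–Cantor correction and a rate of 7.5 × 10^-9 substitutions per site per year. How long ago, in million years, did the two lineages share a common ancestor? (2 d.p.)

p = 1111/2084 ≈ 0.533109.
d = −(3/4) ln(1 − 4p/3) = −0.75 ln(1 − 0.710812) = −0.75 ln(0.289188)
  = −0.75 × (-1.240678) = 0.930509 substitutions/site.
Under a molecular clock d = 2μt, so t = d/(2μ) = 0.930509 / (2 × 7.5 × 10^-9) = 62.03 million years.

62.03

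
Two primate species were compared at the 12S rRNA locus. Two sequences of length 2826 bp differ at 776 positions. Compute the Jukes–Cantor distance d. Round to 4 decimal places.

p = 776/2826 ≈ 0.274593.
d = −(3/4) ln(1 − 4p/3) = −0.75 ln(1 − 0.366124) = −0.75 ln(0.633876)
  = −0.75 × (-0.455902) = 0.341927 substitutions/site.

0.3419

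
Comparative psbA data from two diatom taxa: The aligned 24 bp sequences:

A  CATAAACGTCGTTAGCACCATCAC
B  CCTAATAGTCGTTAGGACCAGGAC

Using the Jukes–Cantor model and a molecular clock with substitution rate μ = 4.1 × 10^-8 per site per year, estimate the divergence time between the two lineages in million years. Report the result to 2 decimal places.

The sequences differ at 6 of 24 sites (2, 6, 7, 16, 21, 22), so p = 6/24 = 0.25.
d = −(3/4) ln(1 − 4p/3) = −0.75 ln(1 − 0.333333) = −0.75 ln(0.666667)
  = −0.75 × (-0.405465) = 0.304099 substitutions/site.
Under a molecular clock d = 2μt, so t = d/(2μ) = 0.304099 / (2 × 4.1 × 10^-8) = 3.71 million years.

3.71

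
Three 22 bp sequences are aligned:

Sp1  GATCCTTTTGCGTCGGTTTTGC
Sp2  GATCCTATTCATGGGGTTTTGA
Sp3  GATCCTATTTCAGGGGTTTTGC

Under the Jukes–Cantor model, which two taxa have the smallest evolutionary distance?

Sp1–Sp2: 7/22 differ, p = 0.318, d = 0.414.
Sp1–Sp3: 5/22 differ, p = 0.227, d = 0.271.
Sp2–Sp3: 4/22 differ, p = 0.182, d = 0.208.
The smallest distance is between Sp2 and Sp3.

Sp2 and Sp3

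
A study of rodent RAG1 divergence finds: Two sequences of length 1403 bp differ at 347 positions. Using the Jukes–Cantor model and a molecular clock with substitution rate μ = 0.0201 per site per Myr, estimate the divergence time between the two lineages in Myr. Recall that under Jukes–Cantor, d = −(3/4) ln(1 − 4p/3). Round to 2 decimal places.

7.47

p = 347/1403 ≈ 0.247327.
d = −(3/4) ln(1 − 4p/3) = −0.75 ln(1 − 0.329769) = −0.75 ln(0.670231)
  = −0.75 × (-0.400133) = 0.300100 substitutions/site.
Under a molecular clock d = 2μt, so t = d/(2μ) = 0.300100 / (2 × 0.0201) = 7.47 Myr.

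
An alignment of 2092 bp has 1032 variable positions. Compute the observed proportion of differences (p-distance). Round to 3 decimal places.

p = 1032/2092 = 0.493307… ≈ 0.493 (to 3 d.p.).

0.493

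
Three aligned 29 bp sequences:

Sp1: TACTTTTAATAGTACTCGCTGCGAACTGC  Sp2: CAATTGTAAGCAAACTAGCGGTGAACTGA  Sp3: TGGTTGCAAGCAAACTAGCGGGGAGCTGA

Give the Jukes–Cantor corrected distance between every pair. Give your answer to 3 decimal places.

Sp1–Sp2: 11/29 sites differ → p ≈ 0.37931, d = −0.75 ln(1 − 0.505747) = 0.528531 ≈ 0.529.
Sp1–Sp3: 13/29 sites differ → p ≈ 0.448276, d = −0.75 ln(1 − 0.597701) = 0.682920 ≈ 0.683.
Sp2–Sp3: 6/29 sites differ → p ≈ 0.206897, d = −0.75 ln(1 − 0.275863) = 0.242081 ≈ 0.242.

d(Sp1,Sp2) = 0.529, d(Sp1,Sp3) = 0.683, d(Sp2,Sp3) = 0.242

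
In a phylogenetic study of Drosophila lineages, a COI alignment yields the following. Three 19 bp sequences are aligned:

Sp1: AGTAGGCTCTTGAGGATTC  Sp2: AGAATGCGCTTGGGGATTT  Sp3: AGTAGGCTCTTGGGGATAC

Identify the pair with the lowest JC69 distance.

Sp1–Sp2: 5/19 differ, p = 0.263, d = 0.324.
Sp1–Sp3: 2/19 differ, p = 0.105, d = 0.113.
Sp2–Sp3: 5/19 differ, p = 0.263, d = 0.324.
The smallest distance is between Sp1 and Sp3.

Sp1 and Sp3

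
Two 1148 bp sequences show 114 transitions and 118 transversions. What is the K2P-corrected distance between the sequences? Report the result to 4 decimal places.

0.2369

P = 114/1148 ≈ 0.099303 and Q = 118/1148 ≈ 0.102787.
Under the Kimura two-parameter model, d = −½ ln(1 − 2P − Q) − ¼ ln(1 − 2Q).
1 − 2P − Q = 0.698607, giving −½ ln(0.698607) = 0.179333.
1 − 2Q = 0.794426, giving −¼ ln(0.794426) = 0.057534.
d = 0.179333 + 0.057534 = 0.236867.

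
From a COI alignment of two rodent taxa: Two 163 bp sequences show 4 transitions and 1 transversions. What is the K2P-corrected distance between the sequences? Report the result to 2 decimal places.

P = 4/163 ≈ 0.02454 and Q = 1/163 ≈ 0.006135.
Under the Kimura two-parameter model, d = −½ ln(1 − 2P − Q) − ¼ ln(1 − 2Q).
1 − 2P − Q = 0.944785, giving −½ ln(0.944785) = 0.028399.
1 − 2Q = 0.98773, giving −¼ ln(0.98773) = 0.003086.
d = 0.028399 + 0.003086 = 0.031485.

0.03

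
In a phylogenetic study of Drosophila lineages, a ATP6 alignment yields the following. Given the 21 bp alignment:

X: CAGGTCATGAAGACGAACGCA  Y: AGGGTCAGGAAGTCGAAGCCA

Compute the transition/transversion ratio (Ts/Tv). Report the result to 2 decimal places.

Transitions are A↔G and C↔T; transversions are all other mismatches.
Transitions: 1. Transversions: 5.
R = 1/5 = 0.20.

0.20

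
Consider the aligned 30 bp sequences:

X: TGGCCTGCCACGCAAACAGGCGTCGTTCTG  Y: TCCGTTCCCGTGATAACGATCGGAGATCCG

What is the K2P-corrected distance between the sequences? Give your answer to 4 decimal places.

0.9355

Of 30 sites, 6 differences are transitions and 10 are transversions, so P = 6/30 = 0.2 and Q = 10/30 ≈ 0.333333.
Under the Kimura two-parameter model, d = −½ ln(1 − 2P − Q) − ¼ ln(1 − 2Q).
1 − 2P − Q = 0.266667, giving −½ ln(0.266667) = 0.660877.
1 − 2Q = 0.333334, giving −¼ ln(0.333334) = 0.274653.
d = 0.660877 + 0.274653 = 0.935530.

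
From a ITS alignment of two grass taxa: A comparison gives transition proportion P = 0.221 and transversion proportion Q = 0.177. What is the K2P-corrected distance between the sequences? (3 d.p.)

0.592

Under the Kimura two-parameter model, d = −½ ln(1 − 2P − Q) − ¼ ln(1 − 2Q).
1 − 2P − Q = 0.381, giving −½ ln(0.381) = 0.482478.
1 − 2Q = 0.646, giving −¼ ln(0.646) = 0.109239.
d = 0.482478 + 0.109239 = 0.591717.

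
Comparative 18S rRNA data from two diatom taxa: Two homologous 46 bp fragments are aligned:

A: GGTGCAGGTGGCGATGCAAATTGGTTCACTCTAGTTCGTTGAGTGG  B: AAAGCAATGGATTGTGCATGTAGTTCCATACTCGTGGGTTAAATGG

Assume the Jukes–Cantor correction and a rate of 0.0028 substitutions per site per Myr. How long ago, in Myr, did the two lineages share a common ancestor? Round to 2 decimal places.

135.97

The sequences differ at 22 of 46 sites, so p = 22/46 ≈ 0.478261.
d = −(3/4) ln(1 − 4p/3) = −0.75 ln(1 − 0.637681) = −0.75 ln(0.362319)
  = −0.75 × (-1.015230) = 0.761423 substitutions/site.
Under a molecular clock d = 2μt, so t = d/(2μ) = 0.761423 / (2 × 0.0028) = 135.97 Myr.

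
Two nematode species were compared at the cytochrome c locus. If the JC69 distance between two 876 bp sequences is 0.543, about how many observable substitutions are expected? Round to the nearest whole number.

Invert JC69: p = (3/4)(1 − e^(−4d/3)) = 0.75 × (1 − e^(-0.724)) = 0.75 × (1 − 0.484809) = 0.386393.
Expected differing sites = pL ≈ 0.386393 × 876 = 338.480268 ≈ 338.

338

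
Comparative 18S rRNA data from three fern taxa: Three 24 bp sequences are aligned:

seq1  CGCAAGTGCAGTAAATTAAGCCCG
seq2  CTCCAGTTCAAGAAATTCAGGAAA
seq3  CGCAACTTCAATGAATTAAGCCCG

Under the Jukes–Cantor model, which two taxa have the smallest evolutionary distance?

seq1 and seq3

seq1–seq2: 10/24 differ, p = 0.417, d = 0.608.
seq1–seq3: 4/24 differ, p = 0.167, d = 0.188.
seq2–seq3: 10/24 differ, p = 0.417, d = 0.608.
The smallest distance is between seq1 and seq3.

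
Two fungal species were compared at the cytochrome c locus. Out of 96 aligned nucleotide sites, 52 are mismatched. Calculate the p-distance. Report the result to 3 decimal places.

0.542

p = 52/96 = 0.541666… ≈ 0.542 (to 3 d.p.).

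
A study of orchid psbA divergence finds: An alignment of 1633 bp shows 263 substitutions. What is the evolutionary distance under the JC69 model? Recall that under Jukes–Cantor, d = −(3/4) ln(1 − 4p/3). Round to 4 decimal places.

0.1813

p = 263/1633 ≈ 0.161053.
d = −(3/4) ln(1 − 4p/3) = −0.75 ln(1 − 0.214737) = −0.75 ln(0.785263)
  = −0.75 × (-0.241737) = 0.181303 substitutions/site.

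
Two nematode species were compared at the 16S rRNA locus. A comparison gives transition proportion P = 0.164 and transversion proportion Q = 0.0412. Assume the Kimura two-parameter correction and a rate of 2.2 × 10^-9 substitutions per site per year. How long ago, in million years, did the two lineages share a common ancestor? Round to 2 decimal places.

Under the Kimura two-parameter model, d = −½ ln(1 − 2P − Q) − ¼ ln(1 − 2Q).
1 − 2P − Q = 0.6308, giving −½ ln(0.6308) = 0.230383.
1 − 2Q = 0.9176, giving −¼ ln(0.9176) = 0.021498.
d = 0.230383 + 0.021498 = 0.251881.
Under a molecular clock d = 2μt, so t = d/(2μ) = 0.251881 / (2 × 2.2 × 10^-9) = 57.25 million years.

57.25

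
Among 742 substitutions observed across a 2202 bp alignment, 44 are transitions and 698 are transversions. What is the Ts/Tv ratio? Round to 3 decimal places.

0.063

R = 44/698 = 0.063037… ≈ 0.063 (to 3 d.p.).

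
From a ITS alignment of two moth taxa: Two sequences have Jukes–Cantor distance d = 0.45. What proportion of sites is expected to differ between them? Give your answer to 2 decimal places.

0.34

p = (3/4)(1 − e^(−4d/3)) = 0.75 × (1 − e^(-0.6)) = 0.75 × (1 − 0.548812) = 0.338391.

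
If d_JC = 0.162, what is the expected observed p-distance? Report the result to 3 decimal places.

0.146

p = (3/4)(1 − e^(−4d/3)) = 0.75 × (1 − e^(-0.216)) = 0.75 × (1 − 0.805735) = 0.145699.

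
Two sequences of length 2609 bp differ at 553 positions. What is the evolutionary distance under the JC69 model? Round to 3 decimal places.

p = 553/2609 ≈ 0.211959.
d = −(3/4) ln(1 − 4p/3) = −0.75 ln(1 − 0.282612) = −0.75 ln(0.717388)
  = −0.75 × (-0.332138) = 0.249104 substitutions/site.

0.249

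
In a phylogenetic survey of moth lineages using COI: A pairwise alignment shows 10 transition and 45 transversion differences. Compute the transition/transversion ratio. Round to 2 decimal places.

R = 10/45 = 0.222222… ≈ 0.22 (to 2 d.p.).

0.22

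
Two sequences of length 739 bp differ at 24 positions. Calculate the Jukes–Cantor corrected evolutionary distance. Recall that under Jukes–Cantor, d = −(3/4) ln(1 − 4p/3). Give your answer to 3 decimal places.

0.033

p = 24/739 ≈ 0.032476.
d = −(3/4) ln(1 − 4p/3) = −0.75 ln(1 − 0.043301) = −0.75 ln(0.956699)
  = −0.75 × (-0.044266) = 0.033200 substitutions/site.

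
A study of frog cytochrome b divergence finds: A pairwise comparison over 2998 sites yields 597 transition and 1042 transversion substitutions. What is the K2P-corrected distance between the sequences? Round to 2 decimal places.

P = 597/2998 ≈ 0.199133 and Q = 1042/2998 ≈ 0.347565.
Under the Kimura two-parameter model, d = −½ ln(1 − 2P − Q) − ¼ ln(1 − 2Q).
1 − 2P − Q = 0.254169, giving −½ ln(0.254169) = 0.684878.
1 − 2Q = 0.30487, giving −¼ ln(0.30487) = 0.296967.
d = 0.684878 + 0.296967 = 0.981845.

0.98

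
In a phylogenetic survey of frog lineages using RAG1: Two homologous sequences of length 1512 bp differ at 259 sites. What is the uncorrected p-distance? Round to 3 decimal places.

p = 259/1512 = 0.171296… ≈ 0.171 (to 3 d.p.).

0.171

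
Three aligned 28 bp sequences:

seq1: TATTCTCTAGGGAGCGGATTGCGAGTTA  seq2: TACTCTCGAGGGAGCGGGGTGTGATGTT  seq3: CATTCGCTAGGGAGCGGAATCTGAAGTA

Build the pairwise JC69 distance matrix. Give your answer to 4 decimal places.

seq1–seq2: 8/28 sites differ → p ≈ 0.285714, d = −0.75 ln(1 − 0.380952) = 0.359679 ≈ 0.3597.
seq1–seq3: 7/28 sites differ → p = 0.25, d = −0.75 ln(1 − 0.333333) = 0.304098 ≈ 0.3041.
seq2–seq3: 9/28 sites differ → p ≈ 0.321429, d = −0.75 ln(1 − 0.428572) = 0.419713 ≈ 0.4197.

d(seq1,seq2) = 0.3597, d(seq1,seq3) = 0.3041, d(seq2,seq3) = 0.4197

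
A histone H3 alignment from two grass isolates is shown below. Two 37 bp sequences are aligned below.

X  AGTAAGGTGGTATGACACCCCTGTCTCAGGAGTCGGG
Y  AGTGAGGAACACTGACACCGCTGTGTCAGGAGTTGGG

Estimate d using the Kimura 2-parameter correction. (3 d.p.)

0.294

Of 37 sites, 3 differences are transitions and 6 are transversions, so P = 3/37 ≈ 0.081081 and Q = 6/37 ≈ 0.162162.
Under the Kimura two-parameter model, d = −½ ln(1 − 2P − Q) − ¼ ln(1 − 2Q).
1 − 2P − Q = 0.675676, giving −½ ln(0.675676) = 0.196021.
1 − 2Q = 0.675676, giving −¼ ln(0.675676) = 0.098010.
d = 0.196021 + 0.098010 = 0.294031.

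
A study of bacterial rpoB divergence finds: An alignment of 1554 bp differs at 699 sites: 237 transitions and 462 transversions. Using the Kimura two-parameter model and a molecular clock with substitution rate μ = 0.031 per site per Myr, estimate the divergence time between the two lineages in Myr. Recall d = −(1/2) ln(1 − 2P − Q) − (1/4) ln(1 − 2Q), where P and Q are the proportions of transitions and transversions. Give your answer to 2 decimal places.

11.08

P = 237/1554 ≈ 0.15251 and Q = 462/1554 ≈ 0.297297.
Under the Kimura two-parameter model, d = −½ ln(1 − 2P − Q) − ¼ ln(1 − 2Q).
1 − 2P − Q = 0.397683, giving −½ ln(0.397683) = 0.461050.
1 − 2Q = 0.405406, giving −¼ ln(0.405406) = 0.225717.
d = 0.461050 + 0.225717 = 0.686767.
Under a molecular clock d = 2μt, so t = d/(2μ) = 0.686767 / (2 × 0.031) = 11.08 Myr.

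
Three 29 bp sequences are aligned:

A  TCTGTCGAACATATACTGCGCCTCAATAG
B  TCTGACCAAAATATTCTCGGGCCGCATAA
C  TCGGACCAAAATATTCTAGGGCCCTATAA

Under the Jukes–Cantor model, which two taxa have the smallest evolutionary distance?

A–B: 11/29 differ, p = 0.379, d = 0.529.
A–C: 11/29 differ, p = 0.379, d = 0.529.
B–C: 4/29 differ, p = 0.138, d = 0.152.
The smallest distance is between B and C.

B and C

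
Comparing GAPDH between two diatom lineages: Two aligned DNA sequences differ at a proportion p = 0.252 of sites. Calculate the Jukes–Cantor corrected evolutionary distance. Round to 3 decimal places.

d = −(3/4) ln(1 − 4p/3) = −0.75 ln(1 − 0.336) = −0.75 ln(0.664)
  = −0.75 × (-0.409473) = 0.307105 substitutions/site.

0.307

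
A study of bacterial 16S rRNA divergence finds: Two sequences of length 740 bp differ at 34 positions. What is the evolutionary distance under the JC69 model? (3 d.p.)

p = 34/740 ≈ 0.045946.
d = −(3/4) ln(1 − 4p/3) = −0.75 ln(1 − 0.061261) = −0.75 ln(0.938739)
  = −0.75 × (-0.063218) = 0.047414 substitutions/site.

0.047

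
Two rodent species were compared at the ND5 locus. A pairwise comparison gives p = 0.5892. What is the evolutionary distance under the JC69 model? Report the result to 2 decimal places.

1.15

d = −(3/4) ln(1 − 4p/3) = −0.75 ln(1 − 0.7856) = −0.75 ln(0.2144)
  = −0.75 × (-1.539912) = 1.154934 substitutions/site.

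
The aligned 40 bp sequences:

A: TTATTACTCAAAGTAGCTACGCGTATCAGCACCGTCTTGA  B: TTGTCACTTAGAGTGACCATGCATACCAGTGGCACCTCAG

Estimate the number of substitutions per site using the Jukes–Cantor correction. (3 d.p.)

The sequences differ at 18 of 40 sites, so p = 18/40 = 0.45.
d = −(3/4) ln(1 − 4p/3) = −0.75 ln(1 − 0.6) = −0.75 ln(0.4)
  = −0.75 × (-0.916291) = 0.687218 substitutions/site.

0.687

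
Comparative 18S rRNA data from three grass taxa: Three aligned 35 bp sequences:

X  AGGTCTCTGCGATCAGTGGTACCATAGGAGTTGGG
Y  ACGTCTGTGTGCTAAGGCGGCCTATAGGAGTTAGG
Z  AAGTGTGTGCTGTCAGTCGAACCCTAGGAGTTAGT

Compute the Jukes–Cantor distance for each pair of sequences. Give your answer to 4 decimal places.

d(X,Y) = 0.4073, d(X,Z) = 0.3597, d(Y,Z) = 0.4582

X–Y: 11/35 sites differ → p ≈ 0.314286, d = −0.75 ln(1 − 0.419048) = 0.407315 ≈ 0.4073.
X–Z: 10/35 sites differ → p ≈ 0.285714, d = −0.75 ln(1 − 0.380952) = 0.359679 ≈ 0.3597.
Y–Z: 12/35 sites differ → p ≈ 0.342857, d = −0.75 ln(1 − 0.457143) = 0.458182 ≈ 0.4582.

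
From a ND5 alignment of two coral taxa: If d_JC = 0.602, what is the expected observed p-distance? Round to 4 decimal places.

p = (3/4)(1 − e^(−4d/3)) = 0.75 × (1 − e^(-0.802667)) = 0.75 × (1 − 0.448132) = 0.413901.

0.4139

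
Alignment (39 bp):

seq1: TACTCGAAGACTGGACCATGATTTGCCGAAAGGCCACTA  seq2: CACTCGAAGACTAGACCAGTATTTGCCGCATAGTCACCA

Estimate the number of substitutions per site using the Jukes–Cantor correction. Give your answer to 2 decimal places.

0.28

The sequences differ at 9 of 39 sites (1, 13, 19, 20, 29, 31, 32, 34, 38), so p = 9/39 ≈ 0.230769.
d = −(3/4) ln(1 − 4p/3) = −0.75 ln(1 − 0.307692) = −0.75 ln(0.692308)
  = −0.75 × (-0.367724) = 0.275793 substitutions/site.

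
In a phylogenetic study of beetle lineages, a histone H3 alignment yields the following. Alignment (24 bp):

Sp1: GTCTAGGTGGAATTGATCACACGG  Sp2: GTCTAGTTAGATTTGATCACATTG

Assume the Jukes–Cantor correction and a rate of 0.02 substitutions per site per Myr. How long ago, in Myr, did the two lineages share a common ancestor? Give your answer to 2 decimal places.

The sequences differ at 5 of 24 sites (7, 9, 12, 22, 23), so p = 5/24 ≈ 0.208333.
d = −(3/4) ln(1 − 4p/3) = −0.75 ln(1 − 0.277777) = −0.75 ln(0.722223)
  = −0.75 × (-0.325421) = 0.244066 substitutions/site.
Under a molecular clock d = 2μt, so t = d/(2μ) = 0.244066 / (2 × 0.02) = 6.10 Myr.

6.10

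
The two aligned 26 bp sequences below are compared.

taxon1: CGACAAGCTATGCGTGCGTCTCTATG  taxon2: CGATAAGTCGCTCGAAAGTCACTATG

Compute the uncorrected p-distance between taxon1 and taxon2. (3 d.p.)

The sequences differ at 10 of 26 positions (sites 4, 8, 9, 10, 11, 12, 15, 16, 17, 21).
p = 10/26 = 0.384615… ≈ 0.385 (to 3 d.p.).

0.385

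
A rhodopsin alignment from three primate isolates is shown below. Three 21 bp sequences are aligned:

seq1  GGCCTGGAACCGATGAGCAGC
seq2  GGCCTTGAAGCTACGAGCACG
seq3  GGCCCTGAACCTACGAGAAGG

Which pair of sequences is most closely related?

seq2 and seq3

seq1–seq2: 6/21 differ, p = 0.286, d = 0.360.
seq1–seq3: 6/21 differ, p = 0.286, d = 0.360.
seq2–seq3: 4/21 differ, p = 0.190, d = 0.220.
The smallest distance is between seq2 and seq3.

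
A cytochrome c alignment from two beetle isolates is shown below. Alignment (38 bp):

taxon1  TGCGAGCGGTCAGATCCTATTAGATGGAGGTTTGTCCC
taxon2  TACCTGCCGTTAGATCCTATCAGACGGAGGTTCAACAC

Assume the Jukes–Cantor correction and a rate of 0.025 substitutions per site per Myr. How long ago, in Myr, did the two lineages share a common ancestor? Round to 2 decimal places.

The sequences differ at 11 of 38 sites, so p = 11/38 ≈ 0.289474.
d = −(3/4) ln(1 − 4p/3) = −0.75 ln(1 − 0.385965) = −0.75 ln(0.614035)
  = −0.75 × (-0.487703) = 0.365777 substitutions/site.
Under a molecular clock d = 2μt, so t = d/(2μ) = 0.365777 / (2 × 0.025) = 7.32 Myr.

7.32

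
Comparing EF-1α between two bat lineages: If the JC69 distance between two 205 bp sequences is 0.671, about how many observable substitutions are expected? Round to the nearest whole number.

91

Invert JC69: p = (3/4)(1 − e^(−4d/3)) = 0.75 × (1 − e^(-0.894667)) = 0.75 × (1 − 0.408744) = 0.443442.
Expected differing sites = pL ≈ 0.443442 × 205 = 90.90561 ≈ 91.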